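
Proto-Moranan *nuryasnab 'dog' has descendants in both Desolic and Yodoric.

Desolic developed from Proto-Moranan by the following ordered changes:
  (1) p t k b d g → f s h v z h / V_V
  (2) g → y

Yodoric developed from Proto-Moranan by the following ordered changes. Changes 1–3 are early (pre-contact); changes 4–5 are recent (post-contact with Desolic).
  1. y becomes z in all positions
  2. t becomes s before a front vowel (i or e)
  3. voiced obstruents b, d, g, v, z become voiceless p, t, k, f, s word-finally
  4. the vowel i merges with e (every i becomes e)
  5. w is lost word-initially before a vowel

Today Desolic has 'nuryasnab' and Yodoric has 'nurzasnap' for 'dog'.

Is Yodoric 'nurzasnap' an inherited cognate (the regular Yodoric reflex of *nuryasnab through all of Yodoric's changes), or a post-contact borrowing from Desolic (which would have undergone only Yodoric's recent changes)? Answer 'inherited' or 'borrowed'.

inherited

If inherited, *nuryasnab would pass through all of Yodoric's changes:
Yodoric: start from *nuryasnab.
  rule 1 (unconditioned shift): nuryasnab → nurzasnab
  rule 2: no change — nurzasnab
  rule 3 (final devoicing): nurzasnab → nurzasnap
  rule 4: no change — nurzasnap
  rule 5: no change — nurzasnap
  ⇒ Yodoric nurzasnap
If borrowed from Desolic 'nuryasnab' after the early changes, it would undergo only the recent ones:
  rule 4 (vowel merger): no change (nuryasnab)
  rule 5 (glide loss): no change (nuryasnab)
  ⇒ as a loan: nuryasnab
Yodoric 'nurzasnap' matches the inherited outcome exactly, so it is an inherited cognate, not a loan.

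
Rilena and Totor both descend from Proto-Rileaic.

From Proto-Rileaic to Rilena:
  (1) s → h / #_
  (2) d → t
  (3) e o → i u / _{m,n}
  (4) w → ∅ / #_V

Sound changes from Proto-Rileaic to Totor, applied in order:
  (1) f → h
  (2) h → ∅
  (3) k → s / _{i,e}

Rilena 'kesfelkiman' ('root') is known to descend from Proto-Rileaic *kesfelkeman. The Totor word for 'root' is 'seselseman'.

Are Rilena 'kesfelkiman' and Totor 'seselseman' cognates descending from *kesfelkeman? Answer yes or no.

Derive the expected Totor reflex of *kesfelkeman:
Totor: start from *kesfelkeman.
  rule 1 (unconditioned shift): kesfelkeman → keshelkeman
  rule 2 (h-loss): keshelkeman → keselkeman
  rule 3 (palatalisation): keselkeman → seselseman
  ⇒ Totor seselseman
Totor 'seselseman' matches the regular reflex exactly, so the pair is cognate.

yes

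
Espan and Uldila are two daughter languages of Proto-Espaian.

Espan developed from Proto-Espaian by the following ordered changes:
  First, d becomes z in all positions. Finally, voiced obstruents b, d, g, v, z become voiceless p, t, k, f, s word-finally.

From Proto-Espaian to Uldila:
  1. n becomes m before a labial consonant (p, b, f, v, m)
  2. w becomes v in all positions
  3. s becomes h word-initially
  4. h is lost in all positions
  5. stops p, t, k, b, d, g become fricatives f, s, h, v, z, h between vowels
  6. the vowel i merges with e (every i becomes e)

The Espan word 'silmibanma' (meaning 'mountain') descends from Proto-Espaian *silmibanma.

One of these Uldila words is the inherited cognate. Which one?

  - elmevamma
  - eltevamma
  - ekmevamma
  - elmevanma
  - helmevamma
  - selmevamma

elmevamma

Uldila: start from *silmibanma.
  rule 1 (nasal place assimilation): silmibanma → silmibamma
  rule 2: no change — silmibamma
  rule 3 (debuccalisation): silmibamma → hilmibamma
  rule 4 (h-loss): hilmibamma → ilmibamma
  rule 5 (intervocalic lenition): ilmibamma → ilmivamma
  rule 6 (vowel merger): ilmivamma → elmevamma
  ⇒ Uldila elmevamma
Among the options, 'elmevamma' alone shows every Uldila change applied in order.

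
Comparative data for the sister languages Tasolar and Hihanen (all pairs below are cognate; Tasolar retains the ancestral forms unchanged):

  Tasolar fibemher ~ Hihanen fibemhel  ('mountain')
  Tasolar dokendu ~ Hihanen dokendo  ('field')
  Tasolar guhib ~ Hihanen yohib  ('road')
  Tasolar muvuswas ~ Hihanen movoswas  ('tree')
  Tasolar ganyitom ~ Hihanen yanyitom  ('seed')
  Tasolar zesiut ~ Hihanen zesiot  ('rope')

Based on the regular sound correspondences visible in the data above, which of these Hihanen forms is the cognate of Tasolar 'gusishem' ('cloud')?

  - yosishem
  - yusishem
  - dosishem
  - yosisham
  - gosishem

guhib ~ yohib — Tasolar g corresponds to Hihanen y word-initially before a back vowel.
guhib ~ yohib, muvuswas ~ movoswas — Tasolar u corresponds to Hihanen o after a consonant, before a consonant other than r, m, n, p, b, f, v.
Applying these to Tasolar 'gusishem':
  gusishem → yusishem   (g→y word-initially before a back vowel)
  yusishem → yosishem   (u→o after a consonant, before a consonant other than r, m, n, p, b, f, v)
So the Hihanen cognate is 'yosishem'.

yosishem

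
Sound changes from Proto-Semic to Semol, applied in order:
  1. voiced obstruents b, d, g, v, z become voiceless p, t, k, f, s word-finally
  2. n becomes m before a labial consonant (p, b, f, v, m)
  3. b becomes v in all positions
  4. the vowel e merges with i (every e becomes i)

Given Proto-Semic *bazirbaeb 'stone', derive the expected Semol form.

Semol: *bazirbaeb
  bazirbaeb → bazirbaep   [final devoicing]
  bazirbaep (rule 2 does not apply)
  bazirbaep → vazirvaep   [unconditioned shift]
  vazirvaep → vazirvaip   [vowel merger]
  giving Semol vazirvaip.

vazirvaip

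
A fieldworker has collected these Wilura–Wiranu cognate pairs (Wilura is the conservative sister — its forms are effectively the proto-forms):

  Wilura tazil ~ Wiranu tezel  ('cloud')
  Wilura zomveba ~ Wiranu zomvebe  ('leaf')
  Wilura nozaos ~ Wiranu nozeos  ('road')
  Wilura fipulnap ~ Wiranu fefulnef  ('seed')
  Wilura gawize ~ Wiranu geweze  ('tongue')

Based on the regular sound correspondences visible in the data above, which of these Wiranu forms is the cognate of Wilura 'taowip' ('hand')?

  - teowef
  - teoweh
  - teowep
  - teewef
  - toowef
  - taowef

teowef

nozaos ~ nozeos — Wilura a corresponds to Wiranu e after a consonant, before a back vowel.
fipulnap ~ fefulnef — Wilura i corresponds to Wiranu e after a consonant, before a labial obstruent.
fipulnap ~ fefulnef — Wilura p corresponds to Wiranu f word-finally.
Applying these to Wilura 'taowip':
  taowip → teowip   (a→e after a consonant, before a back vowel)
  teowip → teowep   (i→e after a consonant, before a labial obstruent)
  teowep → teowef   (p→f word-finally)
So the Wiranu cognate is 'teowef'.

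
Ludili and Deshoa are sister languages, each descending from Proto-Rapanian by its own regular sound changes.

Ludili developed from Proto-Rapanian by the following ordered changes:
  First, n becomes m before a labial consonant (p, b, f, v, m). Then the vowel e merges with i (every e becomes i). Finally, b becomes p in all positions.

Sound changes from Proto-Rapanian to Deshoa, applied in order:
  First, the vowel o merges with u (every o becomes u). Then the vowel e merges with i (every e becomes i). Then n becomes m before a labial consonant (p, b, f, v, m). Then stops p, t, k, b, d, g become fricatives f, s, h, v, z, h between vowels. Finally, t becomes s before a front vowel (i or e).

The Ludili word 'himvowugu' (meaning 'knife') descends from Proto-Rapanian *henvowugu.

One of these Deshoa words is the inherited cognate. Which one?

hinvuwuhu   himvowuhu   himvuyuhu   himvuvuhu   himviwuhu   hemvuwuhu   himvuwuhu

Deshoa: start from *henvowugu.
  rule 1 (vowel merger): henvowugu → henvuwugu
  rule 2 (vowel merger): henvuwugu → hinvuwugu
  rule 3 (nasal place assimilation): hinvuwugu → himvuwugu
  rule 4 (intervocalic lenition): himvuwugu → himvuwuhu
  rule 5: no change — himvuwuhu
  ⇒ Deshoa himvuwuhu
The other candidates each miss or misapply at least one Deshoa change.

himvuwuhu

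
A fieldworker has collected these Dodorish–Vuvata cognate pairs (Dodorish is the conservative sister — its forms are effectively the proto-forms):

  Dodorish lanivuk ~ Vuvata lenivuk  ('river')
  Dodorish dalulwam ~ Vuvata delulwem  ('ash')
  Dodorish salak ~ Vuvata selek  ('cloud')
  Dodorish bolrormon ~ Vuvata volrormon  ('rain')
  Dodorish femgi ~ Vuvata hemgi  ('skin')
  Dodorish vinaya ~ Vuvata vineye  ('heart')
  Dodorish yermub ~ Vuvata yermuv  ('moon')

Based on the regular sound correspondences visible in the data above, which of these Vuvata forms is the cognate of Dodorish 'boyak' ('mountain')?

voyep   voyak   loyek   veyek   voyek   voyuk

bolrormon ~ volrormon — Dodorish b corresponds to Vuvata v word-initially before a back vowel.
dalulwam ~ delulwem, salak ~ selek — Dodorish a corresponds to Vuvata e after a consonant, before a consonant other than r, m, n, p, b, f, v.
Applying these to Dodorish 'boyak':
  boyak → voyak   (b→v word-initially before a back vowel)
  voyak → voyek   (a→e after a consonant, before a consonant other than r, m, n, p, b, f, v)
So the Vuvata cognate is 'voyek'.

voyek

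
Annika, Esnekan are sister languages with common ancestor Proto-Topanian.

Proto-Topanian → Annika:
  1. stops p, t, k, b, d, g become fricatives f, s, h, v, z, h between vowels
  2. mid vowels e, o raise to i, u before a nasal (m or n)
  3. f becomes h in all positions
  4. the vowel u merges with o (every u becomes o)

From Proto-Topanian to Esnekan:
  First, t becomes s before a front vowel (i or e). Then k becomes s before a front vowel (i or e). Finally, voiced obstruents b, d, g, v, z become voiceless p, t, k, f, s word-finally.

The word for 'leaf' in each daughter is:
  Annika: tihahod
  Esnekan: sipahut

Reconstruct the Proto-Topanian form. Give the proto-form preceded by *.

Position 7: Annika has d, Esnekan has t. Annika preserves d here (none of its changes turn any other segment into d), so the proto-segment is *d.
Position 1: Annika has t, Esnekan has s. Annika preserves t here (none of its changes turn any other segment into t), so the proto-segment is *t.
Position 6: Annika has o, Esnekan has u. Esnekan preserves u here (none of its changes turn any other segment into u), so the proto-segment is *u.
Continuing position by position gives *tipahud; check it forward:
Annika: start from *tipahud.
  rule 1 (intervocalic lenition): tipahud → tifahud
  rule 2: no change — tifahud
  rule 3 (unconditioned shift): tifahud → tihahud
  rule 4 (vowel merger): tihahud → tihahod
  ⇒ Annika tihahod
Esnekan: start from *tipahud.
  rule 1 (palatalisation): tipahud → sipahud
  rule 2: no change — sipahud
  rule 3 (final devoicing): sipahud → sipahut
  ⇒ Esnekan sipahut
Only *tipahud yields all of Annika tihahod, Esnekan sipahut.

*tipahud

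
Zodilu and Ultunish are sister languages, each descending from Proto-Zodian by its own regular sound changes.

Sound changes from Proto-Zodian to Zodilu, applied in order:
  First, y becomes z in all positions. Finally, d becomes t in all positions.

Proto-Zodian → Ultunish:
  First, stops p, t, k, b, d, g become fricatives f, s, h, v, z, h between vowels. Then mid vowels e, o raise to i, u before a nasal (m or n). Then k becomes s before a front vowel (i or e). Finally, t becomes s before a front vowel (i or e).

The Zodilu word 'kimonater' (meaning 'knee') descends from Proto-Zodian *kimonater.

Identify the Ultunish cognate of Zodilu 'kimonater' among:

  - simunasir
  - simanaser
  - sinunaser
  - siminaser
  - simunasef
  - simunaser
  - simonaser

simunaser

Ultunish: start from *kimonater.
  rule 1 (intervocalic lenition): kimonater → kimonaser
  rule 2 (pre-nasal raising): kimonaser → kimunaser
  rule 3 (palatalisation): kimunaser → simunaser
  rule 4: no change — simunaser
  ⇒ Ultunish simunaser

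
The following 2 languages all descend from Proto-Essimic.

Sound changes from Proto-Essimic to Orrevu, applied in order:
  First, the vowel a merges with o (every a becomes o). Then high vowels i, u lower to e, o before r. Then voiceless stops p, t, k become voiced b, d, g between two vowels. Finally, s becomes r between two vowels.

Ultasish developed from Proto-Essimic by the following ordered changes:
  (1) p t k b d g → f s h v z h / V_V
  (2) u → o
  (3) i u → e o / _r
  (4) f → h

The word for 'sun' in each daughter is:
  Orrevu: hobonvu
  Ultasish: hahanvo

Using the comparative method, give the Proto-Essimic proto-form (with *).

*hapanvu

Position 7: Orrevu has u, Ultasish has o. Orrevu preserves u here (none of its changes turn any other segment into u), so the proto-segment is *u.
Position 3: Orrevu has b, Ultasish has h. Taking the neighbouring segments as reconstructed: Orrevu b could go back to *p or *b; Ultasish h could go back to *p or *k or *g or *f or *h — the one source consistent with every daughter is *p.
Position 2: Orrevu has o, Ultasish has a. Ultasish preserves a here (none of its changes turn any other segment into a), so the proto-segment is *a.
Continuing position by position gives *hapanvu; check it forward:
Orrevu: start from *hapanvu.
  rule 1 (vowel merger): hapanvu → hoponvu
  rule 2: no change — hoponvu
  rule 3 (intervocalic voicing): hoponvu → hobonvu
  rule 4: no change — hobonvu
  ⇒ Orrevu hobonvu
Ultasish: start from *hapanvu.
  rule 1 (intervocalic lenition): hapanvu → hafanvu
  rule 2 (vowel merger): hafanvu → hafanvo
  rule 3: no change — hafanvo
  rule 4 (unconditioned shift): hafanvo → hahanvo
  ⇒ Ultasish hahanvo
Only *hapanvu yields all of Orrevu hobonvu, Ultasish hahanvo.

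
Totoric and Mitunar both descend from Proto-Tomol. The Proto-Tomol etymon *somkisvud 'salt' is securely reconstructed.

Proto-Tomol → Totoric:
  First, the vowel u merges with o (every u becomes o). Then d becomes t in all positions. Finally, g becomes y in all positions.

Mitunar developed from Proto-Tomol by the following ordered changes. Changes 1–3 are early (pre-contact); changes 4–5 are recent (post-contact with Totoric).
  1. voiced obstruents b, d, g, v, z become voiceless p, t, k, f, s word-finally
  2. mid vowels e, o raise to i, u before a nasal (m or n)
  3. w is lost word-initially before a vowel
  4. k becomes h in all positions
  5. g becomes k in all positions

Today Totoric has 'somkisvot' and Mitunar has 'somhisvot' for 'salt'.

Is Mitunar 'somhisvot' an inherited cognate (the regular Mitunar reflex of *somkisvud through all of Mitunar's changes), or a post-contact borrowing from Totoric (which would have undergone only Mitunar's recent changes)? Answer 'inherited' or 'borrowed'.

If inherited, *somkisvud would pass through all of Mitunar's changes:
Mitunar: start from *somkisvud.
  rule 1 (final devoicing): somkisvud → somkisvut
  rule 2 (pre-nasal raising): somkisvut → sumkisvut
  rule 3: no change — sumkisvut
  rule 4 (unconditioned shift): sumkisvut → sumhisvut
  rule 5: no change — sumhisvut
  ⇒ Mitunar sumhisvut
If borrowed from Totoric 'somkisvot' after the early changes, it would undergo only the recent ones:
  rule 4 (unconditioned shift): somkisvot → somhisvot
  rule 5 (unconditioned shift): no change (somhisvot)
  ⇒ as a loan: somhisvot
Mitunar 'somhisvot' matches the loan outcome 'somhisvot', not the inherited 'sumhisvut' — it skipped the early Mitunar changes, so it was borrowed from Totoric.

borrowed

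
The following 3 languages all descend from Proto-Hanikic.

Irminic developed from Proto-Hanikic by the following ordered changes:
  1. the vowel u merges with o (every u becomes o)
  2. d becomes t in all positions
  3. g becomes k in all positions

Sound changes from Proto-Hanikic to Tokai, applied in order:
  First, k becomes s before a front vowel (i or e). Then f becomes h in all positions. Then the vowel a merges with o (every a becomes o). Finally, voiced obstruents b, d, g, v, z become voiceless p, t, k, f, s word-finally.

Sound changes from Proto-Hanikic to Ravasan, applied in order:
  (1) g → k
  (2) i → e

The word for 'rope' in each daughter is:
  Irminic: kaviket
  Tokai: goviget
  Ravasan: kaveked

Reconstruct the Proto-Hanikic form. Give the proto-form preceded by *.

*gaviged

Position 7: Irminic has t, Tokai has t, Ravasan has d. Ravasan preserves d here (none of its changes turn any other segment into d), so the proto-segment is *d.
Position 1: Irminic has k, Tokai has g, Ravasan has k. Tokai preserves g here (none of its changes turn any other segment into g), so the proto-segment is *g.
Position 4: Irminic has i, Tokai has i, Ravasan has e. Irminic preserves i here (none of its changes turn any other segment into i), so the proto-segment is *i.
This points to *gaviged. Verify forward in each daughter:
Irminic: start from *gaviged.
  rule 1: no change — gaviged
  rule 2 (unconditioned shift): gaviged → gaviget
  rule 3 (unconditioned shift): gaviget → kaviket
  ⇒ Irminic kaviket
Tokai: *gaviged > goviged > goviget  (by vowel merger, final devoicing)
Ravasan: *gaviged
  gaviged → kaviked   [unconditioned shift]
  kaviked → kaveked   [vowel merger]
  giving Ravasan kaveked.
Only *gaviged yields all of Irminic kaviket, Tokai goviget, Ravasan kaveked.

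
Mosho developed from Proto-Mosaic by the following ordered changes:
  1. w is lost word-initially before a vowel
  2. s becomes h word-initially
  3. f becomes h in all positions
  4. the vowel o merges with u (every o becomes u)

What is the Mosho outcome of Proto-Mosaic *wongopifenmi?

Mosho: start from *wongopifenmi.
  rule 1 (glide loss): wongopifenmi → ongopifenmi
  rule 2: no change — ongopifenmi
  rule 3 (unconditioned shift): ongopifenmi → ongopihenmi
  rule 4 (vowel merger): ongopihenmi → ungupihenmi
  ⇒ Mosho ungupihenmi

ungupihenmi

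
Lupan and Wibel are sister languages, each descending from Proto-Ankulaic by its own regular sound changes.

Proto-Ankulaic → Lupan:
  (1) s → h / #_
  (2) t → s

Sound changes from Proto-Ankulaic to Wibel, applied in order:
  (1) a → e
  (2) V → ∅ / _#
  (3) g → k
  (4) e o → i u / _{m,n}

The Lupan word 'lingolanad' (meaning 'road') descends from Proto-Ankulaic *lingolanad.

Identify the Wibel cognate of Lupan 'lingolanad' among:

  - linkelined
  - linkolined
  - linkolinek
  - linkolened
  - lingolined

linkolined

Wibel: start from *lingolanad.
  rule 1 (vowel merger): lingolanad → lingolened
  rule 2: no change — lingolened
  rule 3 (unconditioned shift): lingolened → linkolened
  rule 4 (pre-nasal raising): linkolened → linkolined
  ⇒ Wibel linkolined
Only 'linkolined' matches the regular Wibel development of *lingolanad.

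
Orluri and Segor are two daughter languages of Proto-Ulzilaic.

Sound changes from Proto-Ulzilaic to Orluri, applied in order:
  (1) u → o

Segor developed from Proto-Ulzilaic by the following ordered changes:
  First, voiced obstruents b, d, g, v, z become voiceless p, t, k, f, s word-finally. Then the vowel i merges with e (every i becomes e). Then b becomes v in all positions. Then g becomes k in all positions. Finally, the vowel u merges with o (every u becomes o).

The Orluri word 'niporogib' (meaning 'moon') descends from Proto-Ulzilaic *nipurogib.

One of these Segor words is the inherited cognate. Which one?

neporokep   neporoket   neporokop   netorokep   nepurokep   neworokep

Segor: start from *nipurogib.
  rule 1 (final devoicing): nipurogib → nipurogip
  rule 2 (vowel merger): nipurogip → nepurogep
  rule 3: no change — nepurogep
  rule 4 (unconditioned shift): nepurogep → nepurokep
  rule 5 (vowel merger): nepurokep → neporokep
  ⇒ Segor neporokep
Only 'neporokep' matches the regular Segor development of *nipurogib.

neporokep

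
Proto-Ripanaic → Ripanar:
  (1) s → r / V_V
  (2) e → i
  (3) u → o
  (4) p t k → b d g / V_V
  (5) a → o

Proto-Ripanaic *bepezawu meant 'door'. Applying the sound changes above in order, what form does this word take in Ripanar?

bibizowo

Ripanar: *bepezawu
  bepezawu (rule 1 does not apply)
  bepezawu → bipizawu   [vowel merger]
  bipizawu → bipizawo   [vowel merger]
  bipizawo → bibizawo   [intervocalic voicing]
  bibizawo → bibizowo   [vowel merger]
  giving Ripanar bibizowo.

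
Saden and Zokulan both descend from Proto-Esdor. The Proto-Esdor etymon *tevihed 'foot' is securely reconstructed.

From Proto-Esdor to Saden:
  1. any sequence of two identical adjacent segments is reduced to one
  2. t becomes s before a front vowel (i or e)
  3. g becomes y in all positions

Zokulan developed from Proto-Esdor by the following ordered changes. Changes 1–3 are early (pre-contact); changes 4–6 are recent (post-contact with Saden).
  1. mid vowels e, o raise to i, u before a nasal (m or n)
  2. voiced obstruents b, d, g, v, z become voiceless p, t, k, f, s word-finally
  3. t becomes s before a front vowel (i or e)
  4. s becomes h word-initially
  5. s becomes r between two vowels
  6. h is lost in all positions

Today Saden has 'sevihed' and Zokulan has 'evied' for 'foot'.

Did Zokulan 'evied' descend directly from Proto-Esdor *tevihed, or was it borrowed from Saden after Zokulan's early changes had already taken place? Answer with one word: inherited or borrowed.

If inherited, *tevihed would pass through all of Zokulan's changes:
Zokulan: *tevihed
  tevihed (rule 1 does not apply)
  tevihed → tevihet   [final devoicing]
  tevihet → sevihet   [palatalisation]
  sevihet → hevihet   [debuccalisation]
  hevihet (rule 5 does not apply)
  hevihet → eviet   [h-loss]
  giving Zokulan eviet.
If borrowed from Saden 'sevihed' after the early changes, it would undergo only the recent ones:
  rule 4 (debuccalisation): sevihed → hevihed
  rule 5 (rhotacism): no change (hevihed)
  rule 6 (h-loss): hevihed → evied
  ⇒ as a loan: evied
Zokulan 'evied' matches the loan outcome 'evied', not the inherited 'eviet' — it skipped the early Zokulan changes, so it was borrowed from Saden.

borrowed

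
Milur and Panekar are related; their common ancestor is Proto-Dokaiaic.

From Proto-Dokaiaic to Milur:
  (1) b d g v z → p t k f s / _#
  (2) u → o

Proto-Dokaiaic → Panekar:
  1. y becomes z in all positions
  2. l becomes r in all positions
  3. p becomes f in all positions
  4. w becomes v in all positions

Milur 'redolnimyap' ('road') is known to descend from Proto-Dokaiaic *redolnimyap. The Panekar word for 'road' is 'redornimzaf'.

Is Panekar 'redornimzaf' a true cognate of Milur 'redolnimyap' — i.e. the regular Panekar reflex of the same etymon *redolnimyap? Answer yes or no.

yes

Derive the expected Panekar reflex of *redolnimyap:
Panekar: start from *redolnimyap.
  rule 1 (unconditioned shift): redolnimyap → redolnimzap
  rule 2 (unconditioned shift): redolnimzap → redornimzap
  rule 3 (unconditioned shift): redornimzap → redornimzaf
  rule 4: no change — redornimzaf
  ⇒ Panekar redornimzaf
Panekar 'redornimzaf' matches the regular reflex exactly, so the pair is cognate.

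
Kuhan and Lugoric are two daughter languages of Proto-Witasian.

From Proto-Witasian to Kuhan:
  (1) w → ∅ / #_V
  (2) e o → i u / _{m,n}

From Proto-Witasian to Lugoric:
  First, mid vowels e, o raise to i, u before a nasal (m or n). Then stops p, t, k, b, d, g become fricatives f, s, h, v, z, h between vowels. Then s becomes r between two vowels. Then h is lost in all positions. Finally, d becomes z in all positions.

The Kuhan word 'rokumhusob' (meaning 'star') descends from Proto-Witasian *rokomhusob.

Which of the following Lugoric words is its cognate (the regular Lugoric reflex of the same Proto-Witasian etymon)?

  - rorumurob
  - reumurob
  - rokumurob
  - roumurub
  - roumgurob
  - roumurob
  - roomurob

roumurob

Lugoric: start from *rokomhusob.
  rule 1 (pre-nasal raising): rokomhusob → rokumhusob
  rule 2 (intervocalic lenition): rokumhusob → rohumhusob
  rule 3 (rhotacism): rohumhusob → rohumhurob
  rule 4 (h-loss): rohumhurob → roumurob
  rule 5: no change — roumurob
  ⇒ Lugoric roumurob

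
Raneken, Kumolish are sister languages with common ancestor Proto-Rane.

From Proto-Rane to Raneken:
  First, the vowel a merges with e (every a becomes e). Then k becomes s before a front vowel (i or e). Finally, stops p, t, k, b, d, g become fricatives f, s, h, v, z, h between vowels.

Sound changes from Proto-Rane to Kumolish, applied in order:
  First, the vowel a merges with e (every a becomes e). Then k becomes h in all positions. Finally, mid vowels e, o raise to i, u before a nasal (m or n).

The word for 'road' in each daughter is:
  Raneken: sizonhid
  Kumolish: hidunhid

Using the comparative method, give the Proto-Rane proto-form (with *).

*kidonhid

Position 4: Raneken has o, Kumolish has u. Raneken preserves o here (none of its changes turn any other segment into o), so the proto-segment is *o.
Position 1: Raneken has s, Kumolish has h. Taking the neighbouring segments as reconstructed: Raneken s could go back to *k or *s; Kumolish h could go back to *k or *h — the one source consistent with every daughter is *k.
Position 3: Raneken has z, Kumolish has d. Kumolish preserves d here (none of its changes turn any other segment into d), so the proto-segment is *d.
The remaining positions agree across the daughters. Check the candidate against every language:
Raneken: *kidonhid
  kidonhid (rule 1 does not apply)
  kidonhid → sidonhid   [palatalisation]
  sidonhid → sizonhid   [intervocalic lenition]
  giving Raneken sizonhid.
Kumolish: start from *kidonhid.
  rule 1: no change — kidonhid
  rule 2 (unconditioned shift): kidonhid → hidonhid
  rule 3 (pre-nasal raising): hidonhid → hidunhid
  ⇒ Kumolish hidunhid
*kidonhid is the unique common source.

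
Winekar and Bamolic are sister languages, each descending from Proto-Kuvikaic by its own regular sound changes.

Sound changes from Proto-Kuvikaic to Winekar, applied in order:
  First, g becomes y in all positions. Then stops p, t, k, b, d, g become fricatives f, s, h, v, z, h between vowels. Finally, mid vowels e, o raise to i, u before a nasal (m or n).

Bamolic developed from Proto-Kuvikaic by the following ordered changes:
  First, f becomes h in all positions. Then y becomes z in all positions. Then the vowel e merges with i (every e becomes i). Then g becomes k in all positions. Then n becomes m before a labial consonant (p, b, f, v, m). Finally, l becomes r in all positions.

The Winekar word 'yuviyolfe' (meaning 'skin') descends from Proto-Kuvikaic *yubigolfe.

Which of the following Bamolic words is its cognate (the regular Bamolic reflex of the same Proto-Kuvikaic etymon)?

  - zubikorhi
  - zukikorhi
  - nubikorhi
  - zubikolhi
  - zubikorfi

zubikorhi

Bamolic: start from *yubigolfe.
  rule 1 (unconditioned shift): yubigolfe → yubigolhe
  rule 2 (unconditioned shift): yubigolhe → zubigolhe
  rule 3 (vowel merger): zubigolhe → zubigolhi
  rule 4 (unconditioned shift): zubigolhi → zubikolhi
  rule 5: no change — zubikolhi
  rule 6 (unconditioned shift): zubikolhi → zubikorhi
  ⇒ Bamolic zubikorhi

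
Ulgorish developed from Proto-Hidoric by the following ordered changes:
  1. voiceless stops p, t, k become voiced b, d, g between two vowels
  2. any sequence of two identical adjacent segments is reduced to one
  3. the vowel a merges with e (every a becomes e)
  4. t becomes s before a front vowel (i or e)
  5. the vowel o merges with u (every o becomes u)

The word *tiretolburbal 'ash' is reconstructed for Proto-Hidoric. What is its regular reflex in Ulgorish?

siredulburbel

Ulgorish: *tiretolburbal
  tiretolburbal → tiredolburbal   [intervocalic voicing]
  tiredolburbal (rule 2 does not apply)
  tiredolburbal → tiredolburbel   [vowel merger]
  tiredolburbel → siredolburbel   [palatalisation]
  siredolburbel → siredulburbel   [vowel merger]
  giving Ulgorish siredulburbel.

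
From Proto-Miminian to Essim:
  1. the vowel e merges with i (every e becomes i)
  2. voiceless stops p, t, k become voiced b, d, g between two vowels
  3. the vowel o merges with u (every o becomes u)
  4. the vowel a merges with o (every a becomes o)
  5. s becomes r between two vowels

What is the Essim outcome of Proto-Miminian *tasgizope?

Essim: *tasgizope > tasgizopi > tasgizobi > tasgizubi > tosgizubi  (by vowel merger, intervocalic voicing, vowel merger, vowel merger)

tosgizubi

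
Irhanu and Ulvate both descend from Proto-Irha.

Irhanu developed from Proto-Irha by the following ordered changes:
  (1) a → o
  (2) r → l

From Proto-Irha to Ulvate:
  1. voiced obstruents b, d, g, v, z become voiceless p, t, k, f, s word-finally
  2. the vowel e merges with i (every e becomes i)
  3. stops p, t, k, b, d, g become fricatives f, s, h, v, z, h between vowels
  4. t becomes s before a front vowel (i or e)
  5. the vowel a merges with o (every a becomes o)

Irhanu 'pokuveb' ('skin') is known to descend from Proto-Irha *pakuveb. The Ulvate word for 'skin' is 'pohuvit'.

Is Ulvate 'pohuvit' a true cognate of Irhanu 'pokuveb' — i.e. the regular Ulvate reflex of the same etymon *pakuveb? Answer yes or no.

Derive the expected Ulvate reflex of *pakuveb:
Ulvate: *pakuveb > pakuvep > pakuvip > pahuvip > pohuvip  (by final devoicing, vowel merger, intervocalic lenition, vowel merger)
The regular Ulvate reflex would be 'pohuvip', but the attested form is 'pohuvit'. The correspondence is irregular, so they are not cognates (the Ulvate form has a different source).

no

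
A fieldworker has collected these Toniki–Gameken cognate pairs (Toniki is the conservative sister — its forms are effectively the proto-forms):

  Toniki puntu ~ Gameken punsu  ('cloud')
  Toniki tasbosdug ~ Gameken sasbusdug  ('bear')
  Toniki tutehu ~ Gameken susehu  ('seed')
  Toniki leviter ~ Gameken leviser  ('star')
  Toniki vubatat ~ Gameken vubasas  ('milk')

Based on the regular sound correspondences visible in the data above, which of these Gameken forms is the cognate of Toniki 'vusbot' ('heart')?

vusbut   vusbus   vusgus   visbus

tasbosdug ~ sasbusdug — Toniki o corresponds to Gameken u after a consonant, before a consonant other than r, m, n, p, b, f, v.
vubatat ~ vubasas — Toniki t corresponds to Gameken s word-finally.
Applying these to Toniki 'vusbot':
  vusbot → vusbut   (o→u after a consonant, before a consonant other than r, m, n, p, b, f, v)
  vusbut → vusbus   (t→s word-finally)
So the Gameken cognate is 'vusbus'.

vusbus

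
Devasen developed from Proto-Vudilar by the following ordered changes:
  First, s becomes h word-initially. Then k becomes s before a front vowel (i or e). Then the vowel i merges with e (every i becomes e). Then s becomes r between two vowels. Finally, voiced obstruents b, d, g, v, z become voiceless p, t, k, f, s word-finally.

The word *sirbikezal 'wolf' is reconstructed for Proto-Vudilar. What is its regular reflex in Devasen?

herberezal

Devasen: *sirbikezal
  sirbikezal → hirbikezal   [debuccalisation]
  hirbikezal → hirbisezal   [palatalisation]
  hirbisezal → herbesezal   [vowel merger]
  herbesezal → herberezal   [rhotacism]
  herberezal (rule 5 does not apply)
  giving Devasen herberezal.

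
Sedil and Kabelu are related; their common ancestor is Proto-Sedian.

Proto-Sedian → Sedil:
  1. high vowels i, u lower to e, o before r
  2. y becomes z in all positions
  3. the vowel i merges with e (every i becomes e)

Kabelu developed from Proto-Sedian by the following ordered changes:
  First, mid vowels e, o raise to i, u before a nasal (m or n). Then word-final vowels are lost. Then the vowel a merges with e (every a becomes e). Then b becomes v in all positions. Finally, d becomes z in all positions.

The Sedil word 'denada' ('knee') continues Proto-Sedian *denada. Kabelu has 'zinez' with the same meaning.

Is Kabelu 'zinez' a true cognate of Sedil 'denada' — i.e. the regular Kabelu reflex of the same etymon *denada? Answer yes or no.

Derive the expected Kabelu reflex of *denada:
Kabelu: *denada > dinada > dinad > dined > zinez  (by pre-nasal raising, apocope, vowel merger, unconditioned shift)
Kabelu 'zinez' matches the regular reflex exactly, so the pair is cognate.

yes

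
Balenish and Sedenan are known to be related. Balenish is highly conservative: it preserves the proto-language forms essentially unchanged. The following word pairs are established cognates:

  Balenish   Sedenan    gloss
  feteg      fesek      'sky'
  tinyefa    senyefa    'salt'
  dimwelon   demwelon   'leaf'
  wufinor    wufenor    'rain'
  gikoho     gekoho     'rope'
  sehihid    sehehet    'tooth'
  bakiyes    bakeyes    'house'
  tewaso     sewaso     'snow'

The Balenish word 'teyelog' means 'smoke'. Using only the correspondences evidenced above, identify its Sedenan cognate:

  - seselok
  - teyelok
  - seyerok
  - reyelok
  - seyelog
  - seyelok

seyelok

tewaso ~ sewaso — Balenish t corresponds to Sedenan s word-initially before a front vowel.
feteg ~ fesek — Balenish g corresponds to Sedenan k word-finally.
Applying these to Balenish 'teyelog':
  teyelog → seyelog   (t→s word-initially before a front vowel)
  seyelog → seyelok   (g→k word-finally)
So the Sedenan cognate is 'seyelok'.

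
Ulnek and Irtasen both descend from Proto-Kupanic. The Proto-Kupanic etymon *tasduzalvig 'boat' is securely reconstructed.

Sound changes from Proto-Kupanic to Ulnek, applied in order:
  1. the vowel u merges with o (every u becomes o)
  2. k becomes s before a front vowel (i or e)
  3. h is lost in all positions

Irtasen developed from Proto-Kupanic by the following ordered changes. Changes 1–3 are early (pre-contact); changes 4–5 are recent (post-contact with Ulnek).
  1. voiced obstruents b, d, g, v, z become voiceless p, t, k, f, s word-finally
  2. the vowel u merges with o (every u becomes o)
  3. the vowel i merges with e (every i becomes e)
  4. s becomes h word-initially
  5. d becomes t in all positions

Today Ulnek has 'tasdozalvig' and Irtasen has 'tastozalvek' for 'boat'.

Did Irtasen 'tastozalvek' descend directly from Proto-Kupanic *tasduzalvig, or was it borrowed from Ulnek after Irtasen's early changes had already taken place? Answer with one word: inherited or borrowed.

inherited

If inherited, *tasduzalvig would pass through all of Irtasen's changes:
Irtasen: *tasduzalvig
  tasduzalvig → tasduzalvik   [final devoicing]
  tasduzalvik → tasdozalvik   [vowel merger]
  tasdozalvik → tasdozalvek   [vowel merger]
  tasdozalvek (rule 4 does not apply)
  tasdozalvek → tastozalvek   [unconditioned shift]
  giving Irtasen tastozalvek.
If borrowed from Ulnek 'tasdozalvig' after the early changes, it would undergo only the recent ones:
  rule 4 (debuccalisation): no change (tasdozalvig)
  rule 5 (unconditioned shift): tasdozalvig → tastozalvig
  ⇒ as a loan: tastozalvig
Irtasen 'tastozalvek' matches the inherited outcome exactly, so it is an inherited cognate, not a loan.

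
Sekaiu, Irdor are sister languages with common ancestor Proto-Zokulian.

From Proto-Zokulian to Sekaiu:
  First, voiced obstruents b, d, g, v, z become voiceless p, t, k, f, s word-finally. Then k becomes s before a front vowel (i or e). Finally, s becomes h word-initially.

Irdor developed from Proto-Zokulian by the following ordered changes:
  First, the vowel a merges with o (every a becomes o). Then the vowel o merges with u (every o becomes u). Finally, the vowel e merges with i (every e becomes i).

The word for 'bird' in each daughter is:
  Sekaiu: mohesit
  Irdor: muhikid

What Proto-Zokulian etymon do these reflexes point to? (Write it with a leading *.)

*mohekid

Position 7: Sekaiu has t, Irdor has d. Irdor preserves d here (none of its changes turn any other segment into d), so the proto-segment is *d.
Position 2: Sekaiu has o, Irdor has u. Sekaiu preserves o here (none of its changes turn any other segment into o), so the proto-segment is *o.
Position 5: Sekaiu has s, Irdor has k. Irdor preserves k here (none of its changes turn any other segment into k), so the proto-segment is *k.
This points to *mohekid. Verify forward in each daughter:
Sekaiu: start from *mohekid.
  rule 1 (final devoicing): mohekid → mohekit
  rule 2 (palatalisation): mohekit → mohesit
  rule 3: no change — mohesit
  ⇒ Sekaiu mohesit
Irdor: start from *mohekid.
  rule 1: no change — mohekid
  rule 2 (vowel merger): mohekid → muhekid
  rule 3 (vowel merger): muhekid → muhikid
  ⇒ Irdor muhikid
No other proto-form is consistent with every reflex, so the reconstruction is *mohekid.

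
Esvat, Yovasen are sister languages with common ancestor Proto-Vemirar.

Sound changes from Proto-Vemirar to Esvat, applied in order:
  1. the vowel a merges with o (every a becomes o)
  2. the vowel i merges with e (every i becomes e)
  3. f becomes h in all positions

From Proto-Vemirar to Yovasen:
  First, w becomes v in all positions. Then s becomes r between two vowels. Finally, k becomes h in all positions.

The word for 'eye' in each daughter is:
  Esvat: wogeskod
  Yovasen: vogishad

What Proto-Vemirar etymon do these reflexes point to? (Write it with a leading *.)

Position 7: Esvat has o, Yovasen has a. Yovasen preserves a here (none of its changes turn any other segment into a), so the proto-segment is *a.
Position 1: Esvat has w, Yovasen has v. Esvat preserves w here (none of its changes turn any other segment into w), so the proto-segment is *w.
Position 4: Esvat has e, Yovasen has i. Yovasen preserves i here (none of its changes turn any other segment into i), so the proto-segment is *i.
Continuing position by position gives *wogiskad; check it forward:
Esvat: *wogiskad
  wogiskad → wogiskod   [vowel merger]
  wogiskod → wogeskod   [vowel merger]
  wogeskod (rule 3 does not apply)
  giving Esvat wogeskod.
Yovasen: start from *wogiskad.
  rule 1 (unconditioned shift): wogiskad → vogiskad
  rule 2: no change — vogiskad
  rule 3 (unconditioned shift): vogiskad → vogishad
  ⇒ Yovasen vogishad
*wogiskad is the unique common source.

*wogiskad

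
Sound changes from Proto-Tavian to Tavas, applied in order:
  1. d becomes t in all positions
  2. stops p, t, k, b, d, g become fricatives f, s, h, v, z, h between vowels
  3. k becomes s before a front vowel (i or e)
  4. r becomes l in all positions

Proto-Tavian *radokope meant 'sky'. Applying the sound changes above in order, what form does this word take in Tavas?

lasohofe

Tavas: *radokope
  radokope → ratokope   [unconditioned shift]
  ratokope → rasohofe   [intervocalic lenition]
  rasohofe (rule 3 does not apply)
  rasohofe → lasohofe   [unconditioned shift]
  giving Tavas lasohofe.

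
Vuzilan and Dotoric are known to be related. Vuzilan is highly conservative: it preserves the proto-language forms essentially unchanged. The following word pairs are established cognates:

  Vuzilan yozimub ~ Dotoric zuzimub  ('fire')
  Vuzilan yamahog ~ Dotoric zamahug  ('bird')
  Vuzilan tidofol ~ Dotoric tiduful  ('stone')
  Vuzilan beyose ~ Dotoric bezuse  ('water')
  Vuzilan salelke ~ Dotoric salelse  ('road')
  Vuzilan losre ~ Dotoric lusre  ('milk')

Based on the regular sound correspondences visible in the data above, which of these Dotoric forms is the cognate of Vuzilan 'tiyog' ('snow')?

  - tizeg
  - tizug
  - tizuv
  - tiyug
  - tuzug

beyose ~ bezuse — Vuzilan y corresponds to Dotoric z between vowels (before a back vowel).
yozimub ~ zuzimub, yamahog ~ zamahug — Vuzilan o corresponds to Dotoric u after a consonant, before a consonant other than r, m, n, p, b, f, v.
Applying these to Vuzilan 'tiyog':
  tiyog → tizog   (y→z between vowels (before a back vowel))
  tizog → tizug   (o→u after a consonant, before a consonant other than r, m, n, p, b, f, v)
So the Dotoric cognate is 'tizug'.

tizug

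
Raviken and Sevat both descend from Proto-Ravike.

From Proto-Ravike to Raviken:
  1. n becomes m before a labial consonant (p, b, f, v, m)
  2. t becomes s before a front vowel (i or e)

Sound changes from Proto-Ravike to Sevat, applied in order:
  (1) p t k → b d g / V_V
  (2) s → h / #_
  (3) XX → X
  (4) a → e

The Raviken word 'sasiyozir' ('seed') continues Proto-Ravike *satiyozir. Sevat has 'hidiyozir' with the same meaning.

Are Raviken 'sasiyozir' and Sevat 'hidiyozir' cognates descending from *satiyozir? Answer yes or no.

no

Derive the expected Sevat reflex of *satiyozir:
Sevat: *satiyozir > sadiyozir > hadiyozir > hediyozir  (by intervocalic voicing, debuccalisation, vowel merger)
The regular Sevat reflex would be 'hediyozir', but the attested form is 'hidiyozir'. The correspondence is irregular, so they are not cognates (the Sevat form has a different source).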